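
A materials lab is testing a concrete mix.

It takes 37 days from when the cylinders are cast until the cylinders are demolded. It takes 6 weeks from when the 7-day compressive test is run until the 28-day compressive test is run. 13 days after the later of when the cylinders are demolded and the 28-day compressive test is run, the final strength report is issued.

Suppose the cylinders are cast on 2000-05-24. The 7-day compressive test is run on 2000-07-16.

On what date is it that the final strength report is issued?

2000-09-09

The cylinders are cast: May 24, 2000.
The cylinders are demolded: May 24, 2000 + 37 days = Jun 30, 2000.
The 7-day compressive test is run: Jul 16, 2000.
The 28-day compressive test is run: Jul 16, 2000 + 6 weeks = Aug 27, 2000.
Both prerequisites met — the cylinders are demolded (Jun 30, 2000), the 28-day compressive test is run (Aug 27, 2000); the later is Aug 27, 2000.
The final strength report is issued: Aug 27, 2000 + 13 days = Sep 9, 2000.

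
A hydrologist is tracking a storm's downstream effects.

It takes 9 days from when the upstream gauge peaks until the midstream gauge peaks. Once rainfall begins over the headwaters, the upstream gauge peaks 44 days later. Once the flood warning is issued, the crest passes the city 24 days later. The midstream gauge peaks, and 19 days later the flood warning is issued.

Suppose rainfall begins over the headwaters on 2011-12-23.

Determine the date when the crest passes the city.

Rainfall begins over the headwaters: Dec 23, 2011.
The upstream gauge peaks: Dec 23, 2011 + 44 days = Feb 5, 2012.
The midstream gauge peaks: Feb 5, 2012 + 9 days = Feb 14, 2012.
The flood warning is issued: Feb 14, 2012 + 19 days = Mar 4, 2012.
The crest passes the city: Mar 4, 2012 + 24 days = Mar 28, 2012.

2012-03-28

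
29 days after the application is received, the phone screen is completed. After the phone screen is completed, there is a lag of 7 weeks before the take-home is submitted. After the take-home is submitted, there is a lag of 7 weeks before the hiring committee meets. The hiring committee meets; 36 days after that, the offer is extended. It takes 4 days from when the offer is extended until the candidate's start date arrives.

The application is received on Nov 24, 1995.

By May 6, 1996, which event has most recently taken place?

The application is received: Nov 24, 1995.
The phone screen is completed: Nov 24, 1995 + 29 days = Dec 23, 1995.
The take-home is submitted: Dec 23, 1995 + 7 weeks = Feb 10, 1996.
The hiring committee meets: Feb 10, 1996 + 7 weeks = Mar 30, 1996.
The offer is extended: Mar 30, 1996 + 36 days = May 5, 1996.
The candidate's start date arrives: May 5, 1996 + 4 days = May 9, 1996.
May 6, 1996 falls between when the offer is extended (May 5, 1996) and when the candidate's start date arrives (May 9, 1996).

The offer is extended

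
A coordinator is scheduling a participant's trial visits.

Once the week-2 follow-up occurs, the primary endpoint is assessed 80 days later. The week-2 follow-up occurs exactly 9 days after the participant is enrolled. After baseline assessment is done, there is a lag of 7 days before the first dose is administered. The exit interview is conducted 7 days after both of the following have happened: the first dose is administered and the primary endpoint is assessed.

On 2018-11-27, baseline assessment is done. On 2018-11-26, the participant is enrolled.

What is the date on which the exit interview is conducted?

Baseline assessment is done: Nov 27, 2018.
The first dose is administered: Nov 27, 2018 + 7 days = Dec 4, 2018.
The participant is enrolled: Nov 26, 2018.
The week-2 follow-up occurs: Nov 26, 2018 + 9 days = Dec 5, 2018.
The primary endpoint is assessed: Dec 5, 2018 + 80 days = Feb 23, 2019.
Both prerequisites met — the first dose is administered (Dec 4, 2018), the primary endpoint is assessed (Feb 23, 2019); the later is Feb 23, 2019.
The exit interview is conducted: Feb 23, 2019 + 7 days = Mar 2, 2019.

2019-03-02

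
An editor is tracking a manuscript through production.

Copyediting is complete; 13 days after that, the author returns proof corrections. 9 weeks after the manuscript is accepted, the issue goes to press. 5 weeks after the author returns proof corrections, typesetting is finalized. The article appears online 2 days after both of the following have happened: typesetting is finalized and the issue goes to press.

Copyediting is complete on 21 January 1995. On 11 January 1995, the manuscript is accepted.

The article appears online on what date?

17 March 1995

Copyediting is complete: Jan 21, 1995.
The author returns proof corrections: Jan 21, 1995 + 13 days = Feb 3, 1995.
Typesetting is finalized: Feb 3, 1995 + 5 weeks = Mar 10, 1995.
The manuscript is accepted: Jan 11, 1995.
The issue goes to press: Jan 11, 1995 + 9 weeks = Mar 15, 1995.
Both prerequisites met — typesetting is finalized (Mar 10, 1995), the issue goes to press (Mar 15, 1995); the later is Mar 15, 1995.
The article appears online: Mar 15, 1995 + 2 days = Mar 17, 1995.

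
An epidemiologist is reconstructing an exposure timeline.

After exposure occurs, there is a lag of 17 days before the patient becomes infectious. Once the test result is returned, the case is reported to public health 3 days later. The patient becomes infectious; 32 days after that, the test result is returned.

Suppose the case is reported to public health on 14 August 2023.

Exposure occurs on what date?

The case is reported to public health: Aug 14, 2023.
The test result is returned: Aug 14, 2023 − 3 days = Aug 11, 2023.
The patient becomes infectious: Aug 11, 2023 − 32 days = Jul 10, 2023.
Exposure occurs: Jul 10, 2023 − 17 days = Jun 23, 2023.

23 June 2023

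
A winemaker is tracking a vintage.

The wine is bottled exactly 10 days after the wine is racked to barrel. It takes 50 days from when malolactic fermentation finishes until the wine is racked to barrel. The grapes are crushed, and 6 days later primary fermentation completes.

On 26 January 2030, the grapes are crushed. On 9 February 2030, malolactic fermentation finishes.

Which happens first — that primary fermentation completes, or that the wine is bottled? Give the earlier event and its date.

Primary fermentation completes — 1 February 2030

The grapes are crushed: Jan 26, 2030.
Primary fermentation completes: Jan 26, 2030 + 6 days = Feb 1, 2030.
Malolactic fermentation finishes: Feb 9, 2030.
The wine is racked to barrel: Feb 9, 2030 + 50 days = Mar 31, 2030.
The wine is bottled: Mar 31, 2030 + 10 days = Apr 10, 2030.
Comparing: primary fermentation completes on Feb 1, 2030 vs the wine is bottled on Apr 10, 2030. Earlier: primary fermentation completes.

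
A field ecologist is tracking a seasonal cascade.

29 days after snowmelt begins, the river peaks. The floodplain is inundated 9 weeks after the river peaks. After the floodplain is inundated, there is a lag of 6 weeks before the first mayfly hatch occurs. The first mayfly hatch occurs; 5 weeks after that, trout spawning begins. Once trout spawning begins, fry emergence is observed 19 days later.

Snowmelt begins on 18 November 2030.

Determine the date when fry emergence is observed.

Snowmelt begins: Nov 18, 2030.
The river peaks: Nov 18, 2030 + 29 days = Dec 17, 2030.
The floodplain is inundated: Dec 17, 2030 + 9 weeks = Feb 18, 2031.
The first mayfly hatch occurs: Feb 18, 2031 + 6 weeks = Apr 1, 2031.
Trout spawning begins: Apr 1, 2031 + 5 weeks = May 6, 2031.
Fry emergence is observed: May 6, 2031 + 19 days = May 25, 2031.

25 May 2031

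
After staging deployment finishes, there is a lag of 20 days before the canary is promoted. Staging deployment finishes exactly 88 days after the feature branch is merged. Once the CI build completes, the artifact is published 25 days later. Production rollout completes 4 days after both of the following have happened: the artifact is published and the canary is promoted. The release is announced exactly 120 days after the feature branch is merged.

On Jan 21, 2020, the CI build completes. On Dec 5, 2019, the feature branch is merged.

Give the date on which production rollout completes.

Mar 26, 2020

The CI build completes: Jan 21, 2020.
The artifact is published: Jan 21, 2020 + 25 days = Feb 15, 2020.
The feature branch is merged: Dec 5, 2019.
Staging deployment finishes: Dec 5, 2019 + 88 days = Mar 2, 2020.
The canary is promoted: Mar 2, 2020 + 20 days = Mar 22, 2020.
Both prerequisites met — the artifact is published (Feb 15, 2020), the canary is promoted (Mar 22, 2020); the later is Mar 22, 2020.
Production rollout completes: Mar 22, 2020 + 4 days = Mar 26, 2020.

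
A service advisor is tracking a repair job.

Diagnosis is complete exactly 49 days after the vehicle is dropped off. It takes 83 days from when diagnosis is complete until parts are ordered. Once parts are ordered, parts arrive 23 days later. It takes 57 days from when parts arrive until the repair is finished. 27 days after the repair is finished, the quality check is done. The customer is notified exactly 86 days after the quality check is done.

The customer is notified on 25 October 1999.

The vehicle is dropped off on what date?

The customer is notified: Oct 25, 1999.
The quality check is done: Oct 25, 1999 − 86 days = Jul 31, 1999.
The repair is finished: Jul 31, 1999 − 27 days = Jul 4, 1999.
Parts arrive: Jul 4, 1999 − 57 days = May 8, 1999.
Parts are ordered: May 8, 1999 − 23 days = Apr 15, 1999.
Diagnosis is complete: Apr 15, 1999 − 83 days = Jan 22, 1999.
The vehicle is dropped off: Jan 22, 1999 − 49 days = Dec 4, 1998.

4 December 1998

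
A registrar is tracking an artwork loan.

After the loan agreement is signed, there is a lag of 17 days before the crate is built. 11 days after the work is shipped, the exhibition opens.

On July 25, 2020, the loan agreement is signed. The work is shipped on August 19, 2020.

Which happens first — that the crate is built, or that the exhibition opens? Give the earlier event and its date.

The loan agreement is signed: Jul 25, 2020.
The crate is built: Jul 25, 2020 + 17 days = Aug 11, 2020.
The work is shipped: Aug 19, 2020.
The exhibition opens: Aug 19, 2020 + 11 days = Aug 30, 2020.
Comparing: the crate is built on Aug 11, 2020 vs the exhibition opens on Aug 30, 2020. Earlier: the crate is built.

The crate is built — August 11, 2020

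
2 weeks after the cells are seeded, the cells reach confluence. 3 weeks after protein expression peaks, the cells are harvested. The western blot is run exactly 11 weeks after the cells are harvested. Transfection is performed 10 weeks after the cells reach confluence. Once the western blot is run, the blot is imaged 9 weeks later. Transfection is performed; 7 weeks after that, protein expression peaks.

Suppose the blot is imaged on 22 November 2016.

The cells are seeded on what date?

The blot is imaged: Nov 22, 2016.
The western blot is run: Nov 22, 2016 − 9 weeks = Sep 20, 2016.
The cells are harvested: Sep 20, 2016 − 11 weeks = Jul 5, 2016.
Protein expression peaks: Jul 5, 2016 − 3 weeks = Jun 14, 2016.
Transfection is performed: Jun 14, 2016 − 7 weeks = Apr 26, 2016.
The cells reach confluence: Apr 26, 2016 − 10 weeks = Feb 16, 2016.
The cells are seeded: Feb 16, 2016 − 2 weeks = Feb 2, 2016.

2 February 2016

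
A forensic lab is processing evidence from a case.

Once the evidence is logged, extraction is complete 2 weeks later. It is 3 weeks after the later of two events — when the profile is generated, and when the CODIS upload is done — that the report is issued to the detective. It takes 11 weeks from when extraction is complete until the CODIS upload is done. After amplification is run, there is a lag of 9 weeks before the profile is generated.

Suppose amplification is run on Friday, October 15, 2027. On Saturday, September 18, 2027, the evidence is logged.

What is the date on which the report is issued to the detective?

Saturday, January 8, 2028

Amplification is run: Oct 15, 2027.
The profile is generated: Oct 15, 2027 + 9 weeks = Dec 17, 2027.
The evidence is logged: Sep 18, 2027.
Extraction is complete: Sep 18, 2027 + 2 weeks = Oct 2, 2027.
The CODIS upload is done: Oct 2, 2027 + 11 weeks = Dec 18, 2027.
Both prerequisites met — the profile is generated (Dec 17, 2027), the CODIS upload is done (Dec 18, 2027); the later is Dec 18, 2027.
The report is issued to the detective: Dec 18, 2027 + 3 weeks = Jan 8, 2028.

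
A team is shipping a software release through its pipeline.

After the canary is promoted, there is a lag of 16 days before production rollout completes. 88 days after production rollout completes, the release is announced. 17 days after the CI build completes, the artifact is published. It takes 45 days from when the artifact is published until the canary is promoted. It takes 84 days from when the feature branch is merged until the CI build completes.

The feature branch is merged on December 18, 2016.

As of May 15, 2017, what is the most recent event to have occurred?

The canary is promoted

The feature branch is merged: Dec 18, 2016.
The CI build completes: Dec 18, 2016 + 84 days = Mar 12, 2017.
The artifact is published: Mar 12, 2017 + 17 days = Mar 29, 2017.
The canary is promoted: Mar 29, 2017 + 45 days = May 13, 2017.
Production rollout completes: May 13, 2017 + 16 days = May 29, 2017.
The release is announced: May 29, 2017 + 88 days = Aug 25, 2017.
May 15, 2017 falls between when the canary is promoted (May 13, 2017) and when production rollout completes (May 29, 2017).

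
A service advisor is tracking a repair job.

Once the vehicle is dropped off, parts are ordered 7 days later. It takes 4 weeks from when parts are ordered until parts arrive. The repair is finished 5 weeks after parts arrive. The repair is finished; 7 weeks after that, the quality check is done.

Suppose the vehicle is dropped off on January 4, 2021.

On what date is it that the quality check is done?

The vehicle is dropped off: Jan 4, 2021.
Parts are ordered: Jan 4, 2021 + 7 days = Jan 11, 2021.
Parts arrive: Jan 11, 2021 + 4 weeks = Feb 8, 2021.
The repair is finished: Feb 8, 2021 + 5 weeks = Mar 15, 2021.
The quality check is done: Mar 15, 2021 + 7 weeks = May 3, 2021.

May 3, 2021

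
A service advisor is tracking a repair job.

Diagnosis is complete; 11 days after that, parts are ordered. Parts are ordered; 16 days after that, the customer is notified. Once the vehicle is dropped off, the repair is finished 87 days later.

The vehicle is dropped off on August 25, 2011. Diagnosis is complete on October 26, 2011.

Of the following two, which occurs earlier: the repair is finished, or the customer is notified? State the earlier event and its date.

The vehicle is dropped off: Aug 25, 2011.
The repair is finished: Aug 25, 2011 + 87 days = Nov 20, 2011.
Diagnosis is complete: Oct 26, 2011.
Parts are ordered: Oct 26, 2011 + 11 days = Nov 6, 2011.
The customer is notified: Nov 6, 2011 + 16 days = Nov 22, 2011.
Comparing: the repair is finished on Nov 20, 2011 vs the customer is notified on Nov 22, 2011. Earlier: the repair is finished.

The repair is finished — November 20, 2011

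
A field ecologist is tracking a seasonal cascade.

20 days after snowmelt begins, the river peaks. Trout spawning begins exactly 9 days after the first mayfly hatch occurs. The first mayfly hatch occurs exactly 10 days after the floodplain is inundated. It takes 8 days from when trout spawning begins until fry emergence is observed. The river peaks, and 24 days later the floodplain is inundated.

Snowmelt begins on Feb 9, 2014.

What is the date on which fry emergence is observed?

Apr 21, 2014

Snowmelt begins: Feb 9, 2014.
The river peaks: Feb 9, 2014 + 20 days = Mar 1, 2014.
The floodplain is inundated: Mar 1, 2014 + 24 days = Mar 25, 2014.
The first mayfly hatch occurs: Mar 25, 2014 + 10 days = Apr 4, 2014.
Trout spawning begins: Apr 4, 2014 + 9 days = Apr 13, 2014.
Fry emergence is observed: Apr 13, 2014 + 8 days = Apr 21, 2014.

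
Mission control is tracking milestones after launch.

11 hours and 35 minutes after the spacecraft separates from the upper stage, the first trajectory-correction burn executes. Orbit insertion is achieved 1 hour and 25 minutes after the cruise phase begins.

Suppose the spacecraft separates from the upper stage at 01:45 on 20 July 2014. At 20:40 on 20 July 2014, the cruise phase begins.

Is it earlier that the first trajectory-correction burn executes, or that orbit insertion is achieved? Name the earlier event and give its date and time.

The spacecraft separates from the upper stage: 01:45 Jul 20, 2014.
The first trajectory-correction burn executes: 01:45 Jul 20, 2014 + 11h35m = 13:20 Jul 20, 2014.
The cruise phase begins: 20:40 Jul 20, 2014.
Orbit insertion is achieved: 20:40 Jul 20, 2014 + 1h25m = 22:05 Jul 20, 2014.
Comparing: the first trajectory-correction burn executes at 13:20 Jul 20, 2014 vs orbit insertion is achieved at 22:05 Jul 20, 2014. Earlier: the first trajectory-correction burn executes.

The first trajectory-correction burn executes — 13:20 on 20 July 2014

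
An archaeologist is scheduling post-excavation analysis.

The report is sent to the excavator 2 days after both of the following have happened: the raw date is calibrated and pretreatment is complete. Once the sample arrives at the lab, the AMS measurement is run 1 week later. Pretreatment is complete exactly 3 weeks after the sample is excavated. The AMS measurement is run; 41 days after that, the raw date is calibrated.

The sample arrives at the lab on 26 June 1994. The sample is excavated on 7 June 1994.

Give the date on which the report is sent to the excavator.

The sample arrives at the lab: Jun 26, 1994.
The AMS measurement is run: Jun 26, 1994 + 1 week = Jul 3, 1994.
The raw date is calibrated: Jul 3, 1994 + 41 days = Aug 13, 1994.
The sample is excavated: Jun 7, 1994.
Pretreatment is complete: Jun 7, 1994 + 3 weeks = Jun 28, 1994.
Both prerequisites met — the raw date is calibrated (Aug 13, 1994), pretreatment is complete (Jun 28, 1994); the later is Aug 13, 1994.
The report is sent to the excavator: Aug 13, 1994 + 2 days = Aug 15, 1994.

15 August 1994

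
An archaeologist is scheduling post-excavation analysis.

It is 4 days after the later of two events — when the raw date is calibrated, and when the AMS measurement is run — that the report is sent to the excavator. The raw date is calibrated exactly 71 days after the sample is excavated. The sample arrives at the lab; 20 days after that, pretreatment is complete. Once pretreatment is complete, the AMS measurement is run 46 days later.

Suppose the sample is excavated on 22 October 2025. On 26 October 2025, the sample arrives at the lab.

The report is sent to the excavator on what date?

The sample is excavated: Oct 22, 2025.
The raw date is calibrated: Oct 22, 2025 + 71 days = Jan 1, 2026.
The sample arrives at the lab: Oct 26, 2025.
Pretreatment is complete: Oct 26, 2025 + 20 days = Nov 15, 2025.
The AMS measurement is run: Nov 15, 2025 + 46 days = Dec 31, 2025.
Both prerequisites met — the raw date is calibrated (Jan 1, 2026), the AMS measurement is run (Dec 31, 2025); the later is Jan 1, 2026.
The report is sent to the excavator: Jan 1, 2026 + 4 days = Jan 5, 2026.

5 January 2026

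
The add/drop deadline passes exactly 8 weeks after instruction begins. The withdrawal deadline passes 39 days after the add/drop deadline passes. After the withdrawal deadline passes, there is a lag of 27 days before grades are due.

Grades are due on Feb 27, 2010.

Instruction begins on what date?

Oct 28, 2009

Grades are due: Feb 27, 2010.
The withdrawal deadline passes: Feb 27, 2010 − 27 days = Jan 31, 2010.
The add/drop deadline passes: Jan 31, 2010 − 39 days = Dec 23, 2009.
Instruction begins: Dec 23, 2009 − 8 weeks = Oct 28, 2009.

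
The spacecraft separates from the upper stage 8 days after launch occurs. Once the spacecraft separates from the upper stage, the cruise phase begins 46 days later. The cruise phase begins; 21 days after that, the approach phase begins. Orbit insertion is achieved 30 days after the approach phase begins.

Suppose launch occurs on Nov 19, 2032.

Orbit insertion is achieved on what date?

Launch occurs: Nov 19, 2032.
The spacecraft separates from the upper stage: Nov 19, 2032 + 8 days = Nov 27, 2032.
The cruise phase begins: Nov 27, 2032 + 46 days = Jan 12, 2033.
The approach phase begins: Jan 12, 2033 + 21 days = Feb 2, 2033.
Orbit insertion is achieved: Feb 2, 2033 + 30 days = Mar 4, 2033.

Mar 4, 2033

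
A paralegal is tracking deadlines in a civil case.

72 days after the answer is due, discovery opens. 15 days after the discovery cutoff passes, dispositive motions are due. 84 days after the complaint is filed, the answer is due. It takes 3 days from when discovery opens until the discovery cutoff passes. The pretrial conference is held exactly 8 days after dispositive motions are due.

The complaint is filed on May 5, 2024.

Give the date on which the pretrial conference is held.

November 3, 2024

The complaint is filed: May 5, 2024.
The answer is due: May 5, 2024 + 84 days = Jul 28, 2024.
Discovery opens: Jul 28, 2024 + 72 days = Oct 8, 2024.
The discovery cutoff passes: Oct 8, 2024 + 3 days = Oct 11, 2024.
Dispositive motions are due: Oct 11, 2024 + 15 days = Oct 26, 2024.
The pretrial conference is held: Oct 26, 2024 + 8 days = Nov 3, 2024.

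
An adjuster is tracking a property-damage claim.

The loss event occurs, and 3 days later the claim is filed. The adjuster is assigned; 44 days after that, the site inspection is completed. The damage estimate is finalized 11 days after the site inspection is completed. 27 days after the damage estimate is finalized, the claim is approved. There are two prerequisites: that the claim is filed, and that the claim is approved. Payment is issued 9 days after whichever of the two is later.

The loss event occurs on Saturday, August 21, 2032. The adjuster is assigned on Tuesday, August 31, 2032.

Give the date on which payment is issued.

The loss event occurs: Aug 21, 2032.
The claim is filed: Aug 21, 2032 + 3 days = Aug 24, 2032.
The adjuster is assigned: Aug 31, 2032.
The site inspection is completed: Aug 31, 2032 + 44 days = Oct 14, 2032.
The damage estimate is finalized: Oct 14, 2032 + 11 days = Oct 25, 2032.
The claim is approved: Oct 25, 2032 + 27 days = Nov 21, 2032.
Both prerequisites met — the claim is filed (Aug 24, 2032), the claim is approved (Nov 21, 2032); the later is Nov 21, 2032.
Payment is issued: Nov 21, 2032 + 9 days = Nov 30, 2032.

Tuesday, November 30, 2032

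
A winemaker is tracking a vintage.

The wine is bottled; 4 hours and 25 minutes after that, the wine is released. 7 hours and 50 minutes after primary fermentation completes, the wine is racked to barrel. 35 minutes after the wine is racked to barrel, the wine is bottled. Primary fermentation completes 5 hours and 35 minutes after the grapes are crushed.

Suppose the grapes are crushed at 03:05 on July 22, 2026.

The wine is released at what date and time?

The grapes are crushed: 03:05 Jul 22, 2026.
Primary fermentation completes: 03:05 Jul 22, 2026 + 5h35m = 08:40 Jul 22, 2026.
The wine is racked to barrel: 08:40 Jul 22, 2026 + 7h50m = 16:30 Jul 22, 2026.
The wine is bottled: 16:30 Jul 22, 2026 + 35m = 17:05 Jul 22, 2026.
The wine is released: 17:05 Jul 22, 2026 + 4h25m = 21:30 Jul 22, 2026.

21:30 on July 22, 2026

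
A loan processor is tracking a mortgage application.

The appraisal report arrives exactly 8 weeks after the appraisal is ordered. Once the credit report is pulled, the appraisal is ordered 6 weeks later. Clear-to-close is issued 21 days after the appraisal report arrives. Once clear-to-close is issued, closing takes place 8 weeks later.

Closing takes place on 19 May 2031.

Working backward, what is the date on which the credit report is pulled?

25 November 2030

Closing takes place: May 19, 2031.
Clear-to-close is issued: May 19, 2031 − 8 weeks = Mar 24, 2031.
The appraisal report arrives: Mar 24, 2031 − 21 days = Mar 3, 2031.
The appraisal is ordered: Mar 3, 2031 − 8 weeks = Jan 6, 2031.
The credit report is pulled: Jan 6, 2031 − 6 weeks = Nov 25, 2030.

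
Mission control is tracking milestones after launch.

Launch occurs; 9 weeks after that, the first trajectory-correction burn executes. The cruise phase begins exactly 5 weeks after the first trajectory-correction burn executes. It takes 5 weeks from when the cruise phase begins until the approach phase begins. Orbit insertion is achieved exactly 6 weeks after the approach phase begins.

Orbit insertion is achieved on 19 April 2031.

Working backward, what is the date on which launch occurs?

26 October 2030

Orbit insertion is achieved: Apr 19, 2031.
The approach phase begins: Apr 19, 2031 − 6 weeks = Mar 8, 2031.
The cruise phase begins: Mar 8, 2031 − 5 weeks = Feb 1, 2031.
The first trajectory-correction burn executes: Feb 1, 2031 − 5 weeks = Dec 28, 2030.
Launch occurs: Dec 28, 2030 − 9 weeks = Oct 26, 2030.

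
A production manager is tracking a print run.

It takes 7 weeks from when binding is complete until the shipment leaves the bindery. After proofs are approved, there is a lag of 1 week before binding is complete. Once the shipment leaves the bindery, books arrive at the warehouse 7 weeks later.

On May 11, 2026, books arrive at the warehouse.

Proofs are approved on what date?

Books arrive at the warehouse: May 11, 2026.
The shipment leaves the bindery: May 11, 2026 − 7 weeks = Mar 23, 2026.
Binding is complete: Mar 23, 2026 − 7 weeks = Feb 2, 2026.
Proofs are approved: Feb 2, 2026 − 1 week = Jan 26, 2026.

Jan 26, 2026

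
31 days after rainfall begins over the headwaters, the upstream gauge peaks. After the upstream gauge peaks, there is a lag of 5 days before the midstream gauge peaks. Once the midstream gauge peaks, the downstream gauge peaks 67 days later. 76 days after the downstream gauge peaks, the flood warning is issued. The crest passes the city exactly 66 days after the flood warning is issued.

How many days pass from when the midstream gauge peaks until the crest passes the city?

Causal path: the midstream gauge peaks → the downstream gauge peaks → the flood warning is issued → the crest passes the city.
Total delay along the path: 67 + 76 + 66 = 209 days.

209 days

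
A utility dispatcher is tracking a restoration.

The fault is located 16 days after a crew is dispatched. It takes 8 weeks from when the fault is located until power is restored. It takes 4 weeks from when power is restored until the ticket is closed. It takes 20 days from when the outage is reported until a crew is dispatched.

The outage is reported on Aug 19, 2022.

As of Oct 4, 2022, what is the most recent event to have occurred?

The fault is located

The outage is reported: Aug 19, 2022.
A crew is dispatched: Aug 19, 2022 + 20 days = Sep 8, 2022.
The fault is located: Sep 8, 2022 + 16 days = Sep 24, 2022.
Power is restored: Sep 24, 2022 + 8 weeks = Nov 19, 2022.
The ticket is closed: Nov 19, 2022 + 4 weeks = Dec 17, 2022.
Oct 4, 2022 falls between when the fault is located (Sep 24, 2022) and when power is restored (Nov 19, 2022).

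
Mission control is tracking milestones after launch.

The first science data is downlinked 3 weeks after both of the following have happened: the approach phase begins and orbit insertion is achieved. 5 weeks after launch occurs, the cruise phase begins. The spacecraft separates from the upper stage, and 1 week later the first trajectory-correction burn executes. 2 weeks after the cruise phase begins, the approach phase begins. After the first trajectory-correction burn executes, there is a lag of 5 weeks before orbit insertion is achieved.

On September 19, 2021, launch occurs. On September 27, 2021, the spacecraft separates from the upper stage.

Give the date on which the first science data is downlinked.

Launch occurs: Sep 19, 2021.
The cruise phase begins: Sep 19, 2021 + 5 weeks = Oct 24, 2021.
The approach phase begins: Oct 24, 2021 + 2 weeks = Nov 7, 2021.
The spacecraft separates from the upper stage: Sep 27, 2021.
The first trajectory-correction burn executes: Sep 27, 2021 + 1 week = Oct 4, 2021.
Orbit insertion is achieved: Oct 4, 2021 + 5 weeks = Nov 8, 2021.
Both prerequisites met — the approach phase begins (Nov 7, 2021), orbit insertion is achieved (Nov 8, 2021); the later is Nov 8, 2021.
The first science data is downlinked: Nov 8, 2021 + 3 weeks = Nov 29, 2021.

November 29, 2021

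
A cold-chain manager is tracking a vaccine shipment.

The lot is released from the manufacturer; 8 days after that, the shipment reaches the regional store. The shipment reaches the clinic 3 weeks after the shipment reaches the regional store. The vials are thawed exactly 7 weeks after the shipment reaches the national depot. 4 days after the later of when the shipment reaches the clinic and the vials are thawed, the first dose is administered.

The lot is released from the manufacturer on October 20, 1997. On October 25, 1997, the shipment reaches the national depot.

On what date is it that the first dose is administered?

The lot is released from the manufacturer: Oct 20, 1997.
The shipment reaches the regional store: Oct 20, 1997 + 8 days = Oct 28, 1997.
The shipment reaches the clinic: Oct 28, 1997 + 3 weeks = Nov 18, 1997.
The shipment reaches the national depot: Oct 25, 1997.
The vials are thawed: Oct 25, 1997 + 7 weeks = Dec 13, 1997.
Both prerequisites met — the shipment reaches the clinic (Nov 18, 1997), the vials are thawed (Dec 13, 1997); the later is Dec 13, 1997.
The first dose is administered: Dec 13, 1997 + 4 days = Dec 17, 1997.

December 17, 1997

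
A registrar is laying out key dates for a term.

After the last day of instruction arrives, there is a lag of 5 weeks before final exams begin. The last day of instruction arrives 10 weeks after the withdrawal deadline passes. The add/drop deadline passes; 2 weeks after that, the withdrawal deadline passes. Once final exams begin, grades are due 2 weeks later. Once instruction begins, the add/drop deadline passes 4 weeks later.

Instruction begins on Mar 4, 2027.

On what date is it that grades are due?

Instruction begins: Mar 4, 2027.
The add/drop deadline passes: Mar 4, 2027 + 4 weeks = Apr 1, 2027.
The withdrawal deadline passes: Apr 1, 2027 + 2 weeks = Apr 15, 2027.
The last day of instruction arrives: Apr 15, 2027 + 10 weeks = Jun 24, 2027.
Final exams begin: Jun 24, 2027 + 5 weeks = Jul 29, 2027.
Grades are due: Jul 29, 2027 + 2 weeks = Aug 12, 2027.

Aug 12, 2027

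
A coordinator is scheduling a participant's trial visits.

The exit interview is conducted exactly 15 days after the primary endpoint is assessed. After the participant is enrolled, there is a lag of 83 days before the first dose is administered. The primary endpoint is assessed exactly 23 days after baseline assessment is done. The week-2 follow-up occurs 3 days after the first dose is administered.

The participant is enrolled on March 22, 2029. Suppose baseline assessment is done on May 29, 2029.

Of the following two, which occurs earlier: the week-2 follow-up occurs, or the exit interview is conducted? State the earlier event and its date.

The week-2 follow-up occurs — June 16, 2029

The participant is enrolled: Mar 22, 2029.
The first dose is administered: Mar 22, 2029 + 83 days = Jun 13, 2029.
The week-2 follow-up occurs: Jun 13, 2029 + 3 days = Jun 16, 2029.
Baseline assessment is done: May 29, 2029.
The primary endpoint is assessed: May 29, 2029 + 23 days = Jun 21, 2029.
The exit interview is conducted: Jun 21, 2029 + 15 days = Jul 6, 2029.
Comparing: the week-2 follow-up occurs on Jun 16, 2029 vs the exit interview is conducted on Jul 6, 2029. Earlier: the week-2 follow-up occurs.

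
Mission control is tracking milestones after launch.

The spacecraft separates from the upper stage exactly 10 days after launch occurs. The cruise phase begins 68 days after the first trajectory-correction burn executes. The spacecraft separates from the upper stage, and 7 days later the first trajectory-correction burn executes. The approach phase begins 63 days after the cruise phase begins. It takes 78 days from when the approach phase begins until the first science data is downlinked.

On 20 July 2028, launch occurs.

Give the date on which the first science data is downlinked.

Launch occurs: Jul 20, 2028.
The spacecraft separates from the upper stage: Jul 20, 2028 + 10 days = Jul 30, 2028.
The first trajectory-correction burn executes: Jul 30, 2028 + 7 days = Aug 6, 2028.
The cruise phase begins: Aug 6, 2028 + 68 days = Oct 13, 2028.
The approach phase begins: Oct 13, 2028 + 63 days = Dec 15, 2028.
The first science data is downlinked: Dec 15, 2028 + 78 days = Mar 3, 2029.

3 March 2029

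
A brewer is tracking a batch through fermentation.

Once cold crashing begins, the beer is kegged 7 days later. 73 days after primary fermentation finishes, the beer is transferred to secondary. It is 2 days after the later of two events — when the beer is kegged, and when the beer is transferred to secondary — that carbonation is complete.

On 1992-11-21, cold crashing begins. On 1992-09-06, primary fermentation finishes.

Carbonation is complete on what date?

1992-11-30

Cold crashing begins: Nov 21, 1992.
The beer is kegged: Nov 21, 1992 + 7 days = Nov 28, 1992.
Primary fermentation finishes: Sep 6, 1992.
The beer is transferred to secondary: Sep 6, 1992 + 73 days = Nov 18, 1992.
Both prerequisites met — the beer is kegged (Nov 28, 1992), the beer is transferred to secondary (Nov 18, 1992); the later is Nov 28, 1992.
Carbonation is complete: Nov 28, 1992 + 2 days = Nov 30, 1992.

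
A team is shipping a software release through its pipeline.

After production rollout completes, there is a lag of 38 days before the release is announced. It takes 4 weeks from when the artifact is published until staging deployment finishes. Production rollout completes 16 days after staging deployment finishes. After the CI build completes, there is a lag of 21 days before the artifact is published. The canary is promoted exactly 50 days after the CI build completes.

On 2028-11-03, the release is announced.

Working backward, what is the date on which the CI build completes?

2028-07-23

The release is announced: Nov 3, 2028.
Production rollout completes: Nov 3, 2028 − 38 days = Sep 26, 2028.
Staging deployment finishes: Sep 26, 2028 − 16 days = Sep 10, 2028.
The artifact is published: Sep 10, 2028 − 4 weeks = Aug 13, 2028.
The CI build completes: Aug 13, 2028 − 21 days = Jul 23, 2028.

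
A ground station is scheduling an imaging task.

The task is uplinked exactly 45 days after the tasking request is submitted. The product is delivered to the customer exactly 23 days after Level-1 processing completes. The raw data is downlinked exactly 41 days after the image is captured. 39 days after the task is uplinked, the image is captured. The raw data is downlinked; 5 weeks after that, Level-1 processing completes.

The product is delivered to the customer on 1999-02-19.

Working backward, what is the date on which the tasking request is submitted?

The product is delivered to the customer: Feb 19, 1999.
Level-1 processing completes: Feb 19, 1999 − 23 days = Jan 27, 1999.
The raw data is downlinked: Jan 27, 1999 − 5 weeks = Dec 23, 1998.
The image is captured: Dec 23, 1998 − 41 days = Nov 12, 1998.
The task is uplinked: Nov 12, 1998 − 39 days = Oct 4, 1998.
The tasking request is submitted: Oct 4, 1998 − 45 days = Aug 20, 1998.

1998-08-20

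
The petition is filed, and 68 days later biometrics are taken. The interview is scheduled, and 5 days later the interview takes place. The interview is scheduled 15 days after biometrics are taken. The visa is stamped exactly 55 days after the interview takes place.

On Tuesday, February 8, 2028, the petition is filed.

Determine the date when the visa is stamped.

The petition is filed: Feb 8, 2028.
Biometrics are taken: Feb 8, 2028 + 68 days = Apr 16, 2028.
The interview is scheduled: Apr 16, 2028 + 15 days = May 1, 2028.
The interview takes place: May 1, 2028 + 5 days = May 6, 2028.
The visa is stamped: May 6, 2028 + 55 days = Jun 30, 2028.

Friday, June 30, 2028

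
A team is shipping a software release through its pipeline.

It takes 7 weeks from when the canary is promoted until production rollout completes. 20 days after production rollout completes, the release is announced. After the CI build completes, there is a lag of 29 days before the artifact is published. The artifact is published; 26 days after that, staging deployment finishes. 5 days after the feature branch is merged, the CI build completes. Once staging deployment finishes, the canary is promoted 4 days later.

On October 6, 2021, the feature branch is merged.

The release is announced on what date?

February 16, 2022

The feature branch is merged: Oct 6, 2021.
The CI build completes: Oct 6, 2021 + 5 days = Oct 11, 2021.
The artifact is published: Oct 11, 2021 + 29 days = Nov 9, 2021.
Staging deployment finishes: Nov 9, 2021 + 26 days = Dec 5, 2021.
The canary is promoted: Dec 5, 2021 + 4 days = Dec 9, 2021.
Production rollout completes: Dec 9, 2021 + 7 weeks = Jan 27, 2022.
The release is announced: Jan 27, 2022 + 20 days = Feb 16, 2022.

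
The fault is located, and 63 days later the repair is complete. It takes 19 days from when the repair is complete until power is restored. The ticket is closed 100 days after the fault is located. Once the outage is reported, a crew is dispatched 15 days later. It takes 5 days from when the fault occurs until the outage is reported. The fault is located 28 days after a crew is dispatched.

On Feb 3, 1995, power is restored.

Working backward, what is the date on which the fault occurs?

Power is restored: Feb 3, 1995.
The repair is complete: Feb 3, 1995 − 19 days = Jan 15, 1995.
The fault is located: Jan 15, 1995 − 63 days = Nov 13, 1994.
A crew is dispatched: Nov 13, 1994 − 28 days = Oct 16, 1994.
The outage is reported: Oct 16, 1994 − 15 days = Oct 1, 1994.
The fault occurs: Oct 1, 1994 − 5 days = Sep 26, 1994.

Sep 26, 1994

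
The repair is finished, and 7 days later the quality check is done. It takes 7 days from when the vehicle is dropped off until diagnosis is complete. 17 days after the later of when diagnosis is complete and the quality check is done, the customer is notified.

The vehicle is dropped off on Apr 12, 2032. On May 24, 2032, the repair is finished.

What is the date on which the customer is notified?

The vehicle is dropped off: Apr 12, 2032.
Diagnosis is complete: Apr 12, 2032 + 7 days = Apr 19, 2032.
The repair is finished: May 24, 2032.
The quality check is done: May 24, 2032 + 7 days = May 31, 2032.
Both prerequisites met — diagnosis is complete (Apr 19, 2032), the quality check is done (May 31, 2032); the later is May 31, 2032.
The customer is notified: May 31, 2032 + 17 days = Jun 17, 2032.

Jun 17, 2032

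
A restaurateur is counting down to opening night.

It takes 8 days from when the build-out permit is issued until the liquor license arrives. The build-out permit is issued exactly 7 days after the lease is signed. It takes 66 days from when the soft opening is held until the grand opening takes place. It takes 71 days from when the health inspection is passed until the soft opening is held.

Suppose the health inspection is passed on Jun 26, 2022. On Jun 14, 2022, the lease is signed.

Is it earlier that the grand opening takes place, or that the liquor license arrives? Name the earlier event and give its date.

The liquor license arrives — Jun 29, 2022

The health inspection is passed: Jun 26, 2022.
The soft opening is held: Jun 26, 2022 + 71 days = Sep 5, 2022.
The grand opening takes place: Sep 5, 2022 + 66 days = Nov 10, 2022.
The lease is signed: Jun 14, 2022.
The build-out permit is issued: Jun 14, 2022 + 7 days = Jun 21, 2022.
The liquor license arrives: Jun 21, 2022 + 8 days = Jun 29, 2022.
Comparing: the grand opening takes place on Nov 10, 2022 vs the liquor license arrives on Jun 29, 2022. Earlier: the liquor license arrives.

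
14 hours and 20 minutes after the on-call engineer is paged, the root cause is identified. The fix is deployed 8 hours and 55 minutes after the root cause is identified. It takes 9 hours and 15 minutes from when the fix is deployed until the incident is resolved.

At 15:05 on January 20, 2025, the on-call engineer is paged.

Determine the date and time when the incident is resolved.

23:35 on January 21, 2025

The on-call engineer is paged: 15:05 Jan 20, 2025.
The root cause is identified: 15:05 Jan 20, 2025 + 14h20m = 05:25 Jan 21, 2025.
The fix is deployed: 05:25 Jan 21, 2025 + 8h55m = 14:20 Jan 21, 2025.
The incident is resolved: 14:20 Jan 21, 2025 + 9h15m = 23:35 Jan 21, 2025.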